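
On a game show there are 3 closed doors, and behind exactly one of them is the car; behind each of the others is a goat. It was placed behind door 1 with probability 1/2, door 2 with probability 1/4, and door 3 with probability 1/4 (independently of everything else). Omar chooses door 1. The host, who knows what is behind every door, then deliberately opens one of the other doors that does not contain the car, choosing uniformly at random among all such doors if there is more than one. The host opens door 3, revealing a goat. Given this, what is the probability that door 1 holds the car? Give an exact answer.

1/2

Apply Bayes' rule, conditioning on where the car actually is.
If it is behind door 1 (prior 1/2): the host has 2 equally likely choices, so probability 1/2; weight (1/2)·(1/2) = 1/4.
If it is behind door 2 (prior 1/4): the host has no choice, probability 1; weight (1/4)·1 = 1/4.
If it is behind door 3 (prior 1/4): the host opened door 3, so this case is ruled out; weight (1/4)·0 = 0.
The weights sum to 1/2.
So P(the car behind door 1 | the host opened door 3) = (1/4) / (1/2) = 1/2.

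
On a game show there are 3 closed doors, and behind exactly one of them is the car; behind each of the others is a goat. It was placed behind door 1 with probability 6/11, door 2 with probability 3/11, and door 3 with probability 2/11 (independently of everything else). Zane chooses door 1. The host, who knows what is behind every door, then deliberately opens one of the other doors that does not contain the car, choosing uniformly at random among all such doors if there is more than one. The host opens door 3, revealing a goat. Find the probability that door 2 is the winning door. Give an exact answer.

Apply Bayes' rule, conditioning on where the car actually is.
If it is behind door 1 (prior 6/11): the host has 2 equally likely choices, so probability 1/2; weight (6/11)·(1/2) = 3/11.
If it is behind door 2 (prior 3/11): the host has no choice, probability 1; weight (3/11)·1 = 3/11.
If it is behind door 3 (prior 2/11): the host opened door 3, so this case is ruled out; weight (2/11)·0 = 0.
The weights sum to 6/11.
So P(the car behind door 2 | the host opened door 3) = (3/11) / (6/11) = 1/2.

1/2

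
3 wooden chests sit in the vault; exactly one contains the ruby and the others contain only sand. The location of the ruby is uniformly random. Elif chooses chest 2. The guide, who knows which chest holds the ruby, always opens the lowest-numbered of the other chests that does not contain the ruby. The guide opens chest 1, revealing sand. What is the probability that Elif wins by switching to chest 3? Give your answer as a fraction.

1/2

Condition on the true location of the ruby.
If it is in chest 1 (prior 1/3): the guide opened chest 1, so this case is ruled out; weight (1/3)·0 = 0.
If it is in either of chests 2 and 3 (prior 1/3 each): chest 1 is the lowest-numbered option available, probability 1; weight (1/3)·1 = 1/3 each.
The weights sum to 2/3.
So P(the ruby in chest 3 | the guide opened chest 1) = (1/3) / (2/3) = 1/2.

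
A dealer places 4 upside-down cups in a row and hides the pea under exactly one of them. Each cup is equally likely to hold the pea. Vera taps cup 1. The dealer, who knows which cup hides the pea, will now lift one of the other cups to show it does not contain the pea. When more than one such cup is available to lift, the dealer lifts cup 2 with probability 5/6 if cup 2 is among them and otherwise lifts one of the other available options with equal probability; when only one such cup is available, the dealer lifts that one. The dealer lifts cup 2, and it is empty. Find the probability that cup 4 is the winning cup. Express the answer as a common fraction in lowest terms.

1/3

Consider each possible location of the pea in turn.
If it is under any of cups 1, 3, and 4 (prior 1/4 each): cup 2 is available, opened with probability 5/6; weight (1/4)·(5/6) = 5/24 each.
If it is under cup 2 (prior 1/4): the dealer opened cup 2, so this case is ruled out; weight (1/4)·0 = 0.
The weights sum to 5/8.
So P(the pea under cup 4 | the dealer opened cup 2) = (5/24) / (5/8) = 1/3.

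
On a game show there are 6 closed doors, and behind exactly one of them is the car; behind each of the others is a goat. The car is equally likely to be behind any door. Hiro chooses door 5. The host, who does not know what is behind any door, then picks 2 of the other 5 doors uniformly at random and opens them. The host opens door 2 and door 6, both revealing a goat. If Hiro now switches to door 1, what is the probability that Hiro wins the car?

Because the host chose which doors to open without knowing where the car is, the choice is independent of the prize location. Learning that none of the 2 opened doors holds the car simply rules out those 2 locations and leaves the remaining 4 doors still equally likely by symmetry.
So P(the car behind door 1) = 1/4.

1/4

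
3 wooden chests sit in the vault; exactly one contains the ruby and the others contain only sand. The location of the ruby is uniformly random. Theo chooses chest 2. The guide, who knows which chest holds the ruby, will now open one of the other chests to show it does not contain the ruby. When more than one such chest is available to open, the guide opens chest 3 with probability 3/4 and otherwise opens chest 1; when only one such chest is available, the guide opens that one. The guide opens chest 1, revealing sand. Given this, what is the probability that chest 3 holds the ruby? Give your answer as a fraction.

4/5

Apply Bayes' rule, conditioning on where the ruby actually is.
If it is in chest 1 (prior 1/3): the guide opened chest 1, so this case is ruled out; weight (1/3)·0 = 0.
If it is in chest 2 (prior 1/3): chest 3 is available but not opened, probability 1/4; weight (1/3)·(1/4) = 1/12.
If it is in chest 3 (prior 1/3): only chest 1 is available, probability 1; weight (1/3)·1 = 1/3.
The weights sum to 5/12.
So P(the ruby in chest 3 | the guide opened chest 1) = (1/3) / (5/12) = 4/5.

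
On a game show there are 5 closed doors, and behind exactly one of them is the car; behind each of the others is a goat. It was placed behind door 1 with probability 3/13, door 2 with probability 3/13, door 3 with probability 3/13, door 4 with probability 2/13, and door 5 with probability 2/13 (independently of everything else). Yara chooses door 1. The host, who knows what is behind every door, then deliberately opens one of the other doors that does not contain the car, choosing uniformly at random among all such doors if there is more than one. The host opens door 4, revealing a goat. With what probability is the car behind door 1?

Apply Bayes' rule, conditioning on where the car actually is.
If it is behind door 1 (prior 3/13): the host has 4 equally likely choices, so probability 1/4; weight (3/13)·(1/4) = 3/52.
If it is behind either of doors 2 and 3 (prior 3/13 each): the host has 3 equally likely choices, so probability 1/3; weight (3/13)·(1/3) = 1/13 each.
If it is behind door 4 (prior 2/13): the host opened door 4, so this case is ruled out; weight (2/13)·0 = 0.
If it is behind door 5 (prior 2/13): the host has 3 equally likely choices, so probability 1/3; weight (2/13)·(1/3) = 2/39.
The weights sum to 41/156.
So P(the car behind door 1 | the host opened door 4) = (3/52) / (41/156) = 9/41.

9/41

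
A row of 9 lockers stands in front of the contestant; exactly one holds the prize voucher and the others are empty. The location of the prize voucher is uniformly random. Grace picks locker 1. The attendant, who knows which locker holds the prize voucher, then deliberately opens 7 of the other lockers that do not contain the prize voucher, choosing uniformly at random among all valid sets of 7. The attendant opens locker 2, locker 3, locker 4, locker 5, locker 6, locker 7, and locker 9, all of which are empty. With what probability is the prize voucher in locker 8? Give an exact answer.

Consider each possible location of the prize voucher in turn.
If it is in locker 1 (prior 1/9): the attendant has 8 equally likely choices, so probability 1/8; weight (1/9)·(1/8) = 1/72.
If it is in any of lockers 2, 3, 4, 5, 6, 7, and 9 (prior 1/9 each): that locker was opened and seen not to hold the prize — ruled out; weight (1/9)·0 = 0 each.
If it is in locker 8 (prior 1/9): the attendant has no choice, probability 1; weight (1/9)·1 = 1/9.
The weights sum to 1/8.
So P(the prize voucher in locker 8 | the attendant opened locker 2, locker 3, locker 4, locker 5, locker 6, locker 7, and locker 9) = (1/9) / (1/8) = 8/9.

8/9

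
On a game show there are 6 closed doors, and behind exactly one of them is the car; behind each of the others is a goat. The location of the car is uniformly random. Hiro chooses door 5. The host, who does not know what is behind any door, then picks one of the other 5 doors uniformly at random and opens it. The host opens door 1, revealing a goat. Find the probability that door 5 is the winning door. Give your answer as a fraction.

Apply Bayes' rule, conditioning on where the car actually is.
If it is behind door 1 (prior 1/6): the host opened door 1, so this case is ruled out; weight (1/6)·0 = 0.
If it is behind any of doors 2, 3, 4, 5, and 6 (prior 1/6 each): the host picks door 1 with probability 1/5 regardless, and it is not the prize; weight (1/6)·(1/5) = 1/30 each.
The weights sum to 1/6.
So P(the car behind door 5 | the host opened door 1) = (1/30) / (1/6) = 1/5.

1/5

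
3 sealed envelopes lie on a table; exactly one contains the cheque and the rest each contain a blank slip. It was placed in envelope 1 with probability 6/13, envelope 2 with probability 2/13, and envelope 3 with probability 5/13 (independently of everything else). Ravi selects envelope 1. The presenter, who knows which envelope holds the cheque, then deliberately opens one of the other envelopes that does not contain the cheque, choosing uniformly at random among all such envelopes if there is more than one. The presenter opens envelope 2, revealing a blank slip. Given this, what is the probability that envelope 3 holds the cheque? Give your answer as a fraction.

5/8

Consider each possible location of the cheque in turn.
If it is in envelope 1 (prior 6/13): the presenter has 2 equally likely choices, so probability 1/2; weight (6/13)·(1/2) = 3/13.
If it is in envelope 2 (prior 2/13): the presenter opened envelope 2, so this case is ruled out; weight (2/13)·0 = 0.
If it is in envelope 3 (prior 5/13): the presenter has no choice, probability 1; weight (5/13)·1 = 5/13.
The weights sum to 8/13.
So P(the cheque in envelope 3 | the presenter opened envelope 2) = (5/13) / (8/13) = 5/8.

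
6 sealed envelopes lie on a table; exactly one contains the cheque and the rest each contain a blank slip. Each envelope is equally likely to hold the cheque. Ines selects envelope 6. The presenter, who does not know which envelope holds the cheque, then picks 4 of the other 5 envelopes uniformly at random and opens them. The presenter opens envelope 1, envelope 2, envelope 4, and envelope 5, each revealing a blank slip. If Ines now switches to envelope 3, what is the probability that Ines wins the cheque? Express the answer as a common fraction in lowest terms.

Apply Bayes' rule, conditioning on where the cheque actually is.
If it is in any of envelopes 1, 2, 4, and 5 (prior 1/6 each): that envelope was opened and seen not to hold the prize — ruled out; weight (1/6)·0 = 0 each.
If it is in either of envelopes 3 and 6 (prior 1/6 each): the presenter picks exactly this set with probability 1/5 regardless, and none is the prize; weight (1/6)·(1/5) = 1/30 each.
The weights sum to 1/15.
So P(the cheque in envelope 3 | the presenter opened envelope 1, envelope 2, envelope 4, and envelope 5) = (1/30) / (1/15) = 1/2.

1/2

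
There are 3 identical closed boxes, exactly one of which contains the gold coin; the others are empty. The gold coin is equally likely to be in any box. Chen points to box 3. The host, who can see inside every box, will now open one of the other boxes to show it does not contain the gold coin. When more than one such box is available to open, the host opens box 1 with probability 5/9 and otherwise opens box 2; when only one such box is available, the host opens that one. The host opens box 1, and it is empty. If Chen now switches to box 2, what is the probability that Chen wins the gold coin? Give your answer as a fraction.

Condition on the true location of the gold coin.
If it is in box 1 (prior 1/3): the host opened box 1, so this case is ruled out; weight (1/3)·0 = 0.
If it is in box 2 (prior 1/3): only box 1 is available, probability 1; weight (1/3)·1 = 1/3.
If it is in box 3 (prior 1/3): box 1 is available, opened with probability 5/9; weight (1/3)·(5/9) = 5/27.
The weights sum to 14/27.
So P(the gold coin in box 2 | the host opened box 1) = (1/3) / (14/27) = 9/14.

9/14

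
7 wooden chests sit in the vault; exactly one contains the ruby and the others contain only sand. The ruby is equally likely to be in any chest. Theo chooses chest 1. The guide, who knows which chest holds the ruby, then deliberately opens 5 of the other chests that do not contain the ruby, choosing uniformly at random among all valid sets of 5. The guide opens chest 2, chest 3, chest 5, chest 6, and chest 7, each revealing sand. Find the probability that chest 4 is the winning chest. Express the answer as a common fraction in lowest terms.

6/7

Condition on the true location of the ruby.
If it is in chest 1 (prior 1/7): the guide has 6 equally likely choices, so probability 1/6; weight (1/7)·(1/6) = 1/42.
If it is in any of chests 2, 3, 5, 6, and 7 (prior 1/7 each): that chest was opened and seen not to hold the prize — ruled out; weight (1/7)·0 = 0 each.
If it is in chest 4 (prior 1/7): the guide has no choice, probability 1; weight (1/7)·1 = 1/7.
The weights sum to 1/6.
So P(the ruby in chest 4 | the guide opened chest 2, chest 3, chest 5, chest 6, and chest 7) = (1/7) / (1/6) = 6/7.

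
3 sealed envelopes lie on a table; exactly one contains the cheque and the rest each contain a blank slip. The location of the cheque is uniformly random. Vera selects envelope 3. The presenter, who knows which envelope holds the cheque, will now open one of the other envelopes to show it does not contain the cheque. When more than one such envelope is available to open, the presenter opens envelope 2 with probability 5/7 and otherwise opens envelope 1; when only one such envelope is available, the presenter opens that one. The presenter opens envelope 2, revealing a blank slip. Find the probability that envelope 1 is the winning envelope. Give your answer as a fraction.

7/12

Apply Bayes' rule, conditioning on where the cheque actually is.
If it is in envelope 1 (prior 1/3): only envelope 2 is available, probability 1; weight (1/3)·1 = 1/3.
If it is in envelope 2 (prior 1/3): the presenter opened envelope 2, so this case is ruled out; weight (1/3)·0 = 0.
If it is in envelope 3 (prior 1/3): envelope 2 is available, opened with probability 5/7; weight (1/3)·(5/7) = 5/21.
The weights sum to 4/7.
So P(the cheque in envelope 1 | the presenter opened envelope 2) = (1/3) / (4/7) = 7/12.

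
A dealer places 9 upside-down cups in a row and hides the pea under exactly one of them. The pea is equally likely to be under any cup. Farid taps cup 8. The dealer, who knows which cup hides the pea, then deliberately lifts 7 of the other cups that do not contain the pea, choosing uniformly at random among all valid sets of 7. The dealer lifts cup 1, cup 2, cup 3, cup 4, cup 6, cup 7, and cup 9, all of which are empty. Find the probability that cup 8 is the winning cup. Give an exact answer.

1/9

Apply Bayes' rule, conditioning on where the pea actually is.
If it is under any of cups 1, 2, 3, 4, 6, 7, and 9 (prior 1/9 each): that cup was opened and seen not to hold the prize — ruled out; weight (1/9)·0 = 0 each.
If it is under cup 5 (prior 1/9): the dealer has no choice, probability 1; weight (1/9)·1 = 1/9.
If it is under cup 8 (prior 1/9): the dealer has 8 equally likely choices, so probability 1/8; weight (1/9)·(1/8) = 1/72.
The weights sum to 1/8.
So P(the pea under cup 8 | the dealer opened cup 1, cup 2, cup 3, cup 4, cup 6, cup 7, and cup 9) = (1/72) / (1/8) = 1/9.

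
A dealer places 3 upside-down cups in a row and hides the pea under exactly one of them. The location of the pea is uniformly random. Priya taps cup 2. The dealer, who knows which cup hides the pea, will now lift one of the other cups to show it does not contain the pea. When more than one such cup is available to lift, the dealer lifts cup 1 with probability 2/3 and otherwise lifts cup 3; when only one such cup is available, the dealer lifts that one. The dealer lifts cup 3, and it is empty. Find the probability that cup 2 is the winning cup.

1/4

Condition on the true location of the pea.
If it is under cup 1 (prior 1/3): only cup 3 is available, probability 1; weight (1/3)·1 = 1/3.
If it is under cup 2 (prior 1/3): cup 1 is available but not opened, probability 1/3; weight (1/3)·(1/3) = 1/9.
If it is under cup 3 (prior 1/3): the dealer opened cup 3, so this case is ruled out; weight (1/3)·0 = 0.
The weights sum to 4/9.
So P(the pea under cup 2 | the dealer opened cup 3) = (1/9) / (4/9) = 1/4.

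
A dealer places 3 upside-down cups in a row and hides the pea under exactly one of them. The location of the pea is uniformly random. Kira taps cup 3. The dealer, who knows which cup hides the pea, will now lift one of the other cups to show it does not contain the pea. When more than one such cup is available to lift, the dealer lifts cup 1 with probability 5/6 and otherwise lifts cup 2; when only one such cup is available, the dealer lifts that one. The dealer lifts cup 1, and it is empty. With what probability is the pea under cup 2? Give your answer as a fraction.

6/11

Condition on the true location of the pea.
If it is under cup 1 (prior 1/3): the dealer opened cup 1, so this case is ruled out; weight (1/3)·0 = 0.
If it is under cup 2 (prior 1/3): only cup 1 is available, probability 1; weight (1/3)·1 = 1/3.
If it is under cup 3 (prior 1/3): cup 1 is available, opened with probability 5/6; weight (1/3)·(5/6) = 5/18.
The weights sum to 11/18.
So P(the pea under cup 2 | the dealer opened cup 1) = (1/3) / (11/18) = 6/11.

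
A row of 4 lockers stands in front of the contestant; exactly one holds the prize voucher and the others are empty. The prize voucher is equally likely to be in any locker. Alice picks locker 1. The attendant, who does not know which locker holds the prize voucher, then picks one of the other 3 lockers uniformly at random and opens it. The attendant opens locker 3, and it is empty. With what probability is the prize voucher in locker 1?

Because the attendant chose which locker to open without knowing where the prize voucher is, the choice is independent of the prize location. Learning that locker 3 does not hold the prize voucher simply rules out that one location and leaves the remaining 3 lockers still equally likely by symmetry.
So P(the prize voucher in locker 1) = 1/3.

1/3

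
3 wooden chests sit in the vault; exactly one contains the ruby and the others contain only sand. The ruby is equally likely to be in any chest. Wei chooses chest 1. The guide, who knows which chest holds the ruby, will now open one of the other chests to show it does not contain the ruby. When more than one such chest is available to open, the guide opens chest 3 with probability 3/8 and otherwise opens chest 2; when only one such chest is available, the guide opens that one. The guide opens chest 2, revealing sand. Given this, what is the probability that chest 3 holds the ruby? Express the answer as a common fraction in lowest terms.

Apply Bayes' rule, conditioning on where the ruby actually is.
If it is in chest 1 (prior 1/3): chest 3 is available but not opened, probability 5/8; weight (1/3)·(5/8) = 5/24.
If it is in chest 2 (prior 1/3): the guide opened chest 2, so this case is ruled out; weight (1/3)·0 = 0.
If it is in chest 3 (prior 1/3): only chest 2 is available, probability 1; weight (1/3)·1 = 1/3.
The weights sum to 13/24.
So P(the ruby in chest 3 | the guide opened chest 2) = (1/3) / (13/24) = 8/13.

8/13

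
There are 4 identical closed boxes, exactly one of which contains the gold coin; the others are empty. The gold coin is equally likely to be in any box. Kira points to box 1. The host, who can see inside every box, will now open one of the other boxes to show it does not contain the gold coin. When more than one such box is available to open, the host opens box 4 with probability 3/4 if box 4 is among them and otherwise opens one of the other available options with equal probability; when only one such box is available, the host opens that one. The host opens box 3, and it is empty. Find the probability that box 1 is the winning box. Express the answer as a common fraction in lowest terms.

1/7

Consider each possible location of the gold coin in turn.
If it is in box 1 (prior 1/4): box 4 is available but not opened; box 3 gets probability (1 − 3/4)/2 = 1/8; weight (1/4)·(1/8) = 1/32.
If it is in box 2 (prior 1/4): box 4 is available but not opened, probability 1/4; weight (1/4)·(1/4) = 1/16.
If it is in box 3 (prior 1/4): the host opened box 3, so this case is ruled out; weight (1/4)·0 = 0.
If it is in box 4 (prior 1/4): box 4 holds the prize so is unavailable; the host chooses uniformly among the 2 others, probability 1/2; weight (1/4)·(1/2) = 1/8.
The weights sum to 7/32.
So P(the gold coin in box 1 | the host opened box 3) = (1/32) / (7/32) = 1/7.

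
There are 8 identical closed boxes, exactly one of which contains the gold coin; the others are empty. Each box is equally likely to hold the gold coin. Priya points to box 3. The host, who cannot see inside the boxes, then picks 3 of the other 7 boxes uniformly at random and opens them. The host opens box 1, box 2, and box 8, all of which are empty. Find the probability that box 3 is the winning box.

1/5

Condition on the true location of the gold coin.
If it is in any of boxes 1, 2, and 8 (prior 1/8 each): that box was opened and seen not to hold the prize — ruled out; weight (1/8)·0 = 0 each.
If it is in any of boxes 3, 4, 5, 6, and 7 (prior 1/8 each): the host picks exactly this set with probability 1/35 regardless, and none is the prize; weight (1/8)·(1/35) = 1/280 each.
The weights sum to 1/56.
So P(the gold coin in box 3 | the host opened box 1, box 2, and box 8) = (1/280) / (1/56) = 1/5.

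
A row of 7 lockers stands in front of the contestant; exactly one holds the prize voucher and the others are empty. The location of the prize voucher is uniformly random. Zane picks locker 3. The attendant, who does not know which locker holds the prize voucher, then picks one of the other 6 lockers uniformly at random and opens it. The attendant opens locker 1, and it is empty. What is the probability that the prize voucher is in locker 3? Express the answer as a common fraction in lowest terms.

Because the attendant chose which locker to open without knowing where the prize voucher is, the choice is independent of the prize location. Learning that locker 1 does not hold the prize voucher simply rules out that one location and leaves the remaining 6 lockers still equally likely by symmetry.
So P(the prize voucher in locker 3) = 1/6.

1/6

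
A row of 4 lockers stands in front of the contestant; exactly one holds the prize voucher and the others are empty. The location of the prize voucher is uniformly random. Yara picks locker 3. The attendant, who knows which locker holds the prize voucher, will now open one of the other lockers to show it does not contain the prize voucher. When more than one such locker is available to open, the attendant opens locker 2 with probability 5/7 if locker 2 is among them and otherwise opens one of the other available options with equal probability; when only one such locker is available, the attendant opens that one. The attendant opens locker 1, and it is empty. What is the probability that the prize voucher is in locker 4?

Condition on the true location of the prize voucher.
If it is in locker 1 (prior 1/4): the attendant opened locker 1, so this case is ruled out; weight (1/4)·0 = 0.
If it is in locker 2 (prior 1/4): locker 2 holds the prize so is unavailable; the attendant chooses uniformly among the 2 others, probability 1/2; weight (1/4)·(1/2) = 1/8.
If it is in locker 3 (prior 1/4): locker 2 is available but not opened; locker 1 gets probability (1 − 5/7)/2 = 1/7; weight (1/4)·(1/7) = 1/28.
If it is in locker 4 (prior 1/4): locker 2 is available but not opened, probability 2/7; weight (1/4)·(2/7) = 1/14.
The weights sum to 13/56.
So P(the prize voucher in locker 4 | the attendant opened locker 1) = (1/14) / (13/56) = 4/13.

4/13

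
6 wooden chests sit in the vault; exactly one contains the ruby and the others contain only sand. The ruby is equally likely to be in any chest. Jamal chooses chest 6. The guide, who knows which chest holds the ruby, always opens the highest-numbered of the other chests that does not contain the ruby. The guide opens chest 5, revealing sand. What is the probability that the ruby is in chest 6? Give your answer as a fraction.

1/5

Apply Bayes' rule, conditioning on where the ruby actually is.
If it is in any of chests 1, 2, 3, 4, and 6 (prior 1/6 each): chest 5 is the highest-numbered option available, probability 1; weight (1/6)·1 = 1/6 each.
If it is in chest 5 (prior 1/6): the guide opened chest 5, so this case is ruled out; weight (1/6)·0 = 0.
The weights sum to 5/6.
So P(the ruby in chest 6 | the guide opened chest 5) = (1/6) / (5/6) = 1/5.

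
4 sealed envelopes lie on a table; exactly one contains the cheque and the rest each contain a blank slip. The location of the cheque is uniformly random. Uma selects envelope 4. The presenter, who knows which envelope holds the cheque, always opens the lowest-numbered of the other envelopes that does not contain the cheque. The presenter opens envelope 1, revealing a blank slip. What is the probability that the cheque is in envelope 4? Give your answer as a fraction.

1/3

Condition on the true location of the cheque.
If it is in envelope 1 (prior 1/4): the presenter opened envelope 1, so this case is ruled out; weight (1/4)·0 = 0.
If it is in any of envelopes 2, 3, and 4 (prior 1/4 each): envelope 1 is the lowest-numbered option available, probability 1; weight (1/4)·1 = 1/4 each.
The weights sum to 3/4.
So P(the cheque in envelope 4 | the presenter opened envelope 1) = (1/4) / (3/4) = 1/3.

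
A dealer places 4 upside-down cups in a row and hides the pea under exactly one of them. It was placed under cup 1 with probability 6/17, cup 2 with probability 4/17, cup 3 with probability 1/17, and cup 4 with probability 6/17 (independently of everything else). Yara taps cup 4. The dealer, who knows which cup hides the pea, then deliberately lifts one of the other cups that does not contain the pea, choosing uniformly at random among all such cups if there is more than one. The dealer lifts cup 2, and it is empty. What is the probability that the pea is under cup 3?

1/11

Apply Bayes' rule, conditioning on where the pea actually is.
If it is under cup 1 (prior 6/17): the dealer has 2 equally likely choices, so probability 1/2; weight (6/17)·(1/2) = 3/17.
If it is under cup 2 (prior 4/17): the dealer opened cup 2, so this case is ruled out; weight (4/17)·0 = 0.
If it is under cup 3 (prior 1/17): the dealer has 2 equally likely choices, so probability 1/2; weight (1/17)·(1/2) = 1/34.
If it is under cup 4 (prior 6/17): the dealer has 3 equally likely choices, so probability 1/3; weight (6/17)·(1/3) = 2/17.
The weights sum to 11/34.
So P(the pea under cup 3 | the dealer opened cup 2) = (1/34) / (11/34) = 1/11.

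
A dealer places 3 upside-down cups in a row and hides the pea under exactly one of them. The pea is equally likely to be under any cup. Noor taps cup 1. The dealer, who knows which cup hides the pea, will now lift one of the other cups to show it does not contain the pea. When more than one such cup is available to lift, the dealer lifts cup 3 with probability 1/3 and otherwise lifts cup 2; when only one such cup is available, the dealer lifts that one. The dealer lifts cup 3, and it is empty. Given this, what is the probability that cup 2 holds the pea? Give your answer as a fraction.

Condition on the true location of the pea.
If it is under cup 1 (prior 1/3): cup 3 is available, opened with probability 1/3; weight (1/3)·(1/3) = 1/9.
If it is under cup 2 (prior 1/3): only cup 3 is available, probability 1; weight (1/3)·1 = 1/3.
If it is under cup 3 (prior 1/3): the dealer opened cup 3, so this case is ruled out; weight (1/3)·0 = 0.
The weights sum to 4/9.
So P(the pea under cup 2 | the dealer opened cup 3) = (1/3) / (4/9) = 3/4.

3/4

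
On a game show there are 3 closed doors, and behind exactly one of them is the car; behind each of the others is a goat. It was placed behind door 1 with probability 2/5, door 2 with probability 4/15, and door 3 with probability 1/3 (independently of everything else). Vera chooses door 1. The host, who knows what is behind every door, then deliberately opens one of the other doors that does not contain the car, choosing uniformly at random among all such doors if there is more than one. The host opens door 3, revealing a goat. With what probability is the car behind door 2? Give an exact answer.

4/7

Condition on the true location of the car.
If it is behind door 1 (prior 2/5): the host has 2 equally likely choices, so probability 1/2; weight (2/5)·(1/2) = 1/5.
If it is behind door 2 (prior 4/15): the host has no choice, probability 1; weight (4/15)·1 = 4/15.
If it is behind door 3 (prior 1/3): the host opened door 3, so this case is ruled out; weight (1/3)·0 = 0.
The weights sum to 7/15.
So P(the car behind door 2 | the host opened door 3) = (4/15) / (7/15) = 4/7.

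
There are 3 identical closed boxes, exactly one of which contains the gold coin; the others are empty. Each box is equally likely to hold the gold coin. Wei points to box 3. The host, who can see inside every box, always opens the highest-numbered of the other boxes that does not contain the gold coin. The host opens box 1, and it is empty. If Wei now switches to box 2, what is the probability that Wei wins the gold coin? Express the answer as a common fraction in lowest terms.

1

Consider each possible location of the gold coin in turn.
If it is in box 1 (prior 1/3): the host opened box 1, so this case is ruled out; weight (1/3)·0 = 0.
If it is in box 2 (prior 1/3): box 1 is the highest-numbered option available, probability 1; weight (1/3)·1 = 1/3.
If it is in box 3 (prior 1/3): the host would have opened box 2 instead, probability 0; weight (1/3)·0 = 0.
The weights sum to 1/3.
So P(the gold coin in box 2 | the host opened box 1) = (1/3) / (1/3) = 1.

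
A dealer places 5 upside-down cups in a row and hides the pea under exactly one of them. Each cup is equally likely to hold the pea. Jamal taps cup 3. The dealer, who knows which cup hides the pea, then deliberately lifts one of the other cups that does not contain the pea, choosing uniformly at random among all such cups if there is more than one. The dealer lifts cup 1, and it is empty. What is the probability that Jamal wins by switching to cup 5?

Condition on the true location of the pea.
If it is under cup 1 (prior 1/5): the dealer opened cup 1, so this case is ruled out; weight (1/5)·0 = 0.
If it is under any of cups 2, 4, and 5 (prior 1/5 each): the dealer has 3 equally likely choices, so probability 1/3; weight (1/5)·(1/3) = 1/15 each.
If it is under cup 3 (prior 1/5): the dealer has 4 equally likely choices, so probability 1/4; weight (1/5)·(1/4) = 1/20.
The weights sum to 1/4.
So P(the pea under cup 5 | the dealer opened cup 1) = (1/15) / (1/4) = 4/15.

4/15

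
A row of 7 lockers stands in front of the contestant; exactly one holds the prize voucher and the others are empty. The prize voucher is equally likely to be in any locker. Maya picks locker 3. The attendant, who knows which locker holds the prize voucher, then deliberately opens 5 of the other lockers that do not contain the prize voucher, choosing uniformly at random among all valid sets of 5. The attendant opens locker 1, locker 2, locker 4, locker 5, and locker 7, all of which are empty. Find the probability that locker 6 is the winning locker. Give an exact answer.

6/7

Apply Bayes' rule, conditioning on where the prize voucher actually is.
If it is in any of lockers 1, 2, 4, 5, and 7 (prior 1/7 each): that locker was opened and seen not to hold the prize — ruled out; weight (1/7)·0 = 0 each.
If it is in locker 3 (prior 1/7): the attendant has 6 equally likely choices, so probability 1/6; weight (1/7)·(1/6) = 1/42.
If it is in locker 6 (prior 1/7): the attendant has no choice, probability 1; weight (1/7)·1 = 1/7.
The weights sum to 1/6.
So P(the prize voucher in locker 6 | the attendant opened locker 1, locker 2, locker 4, locker 5, and locker 7) = (1/7) / (1/6) = 6/7.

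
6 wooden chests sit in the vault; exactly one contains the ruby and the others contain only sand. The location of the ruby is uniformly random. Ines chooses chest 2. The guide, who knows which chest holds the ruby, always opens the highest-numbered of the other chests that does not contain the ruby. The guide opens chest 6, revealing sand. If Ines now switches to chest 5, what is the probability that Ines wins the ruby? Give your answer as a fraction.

Condition on the true location of the ruby.
If it is in any of chests 1, 2, 3, 4, and 5 (prior 1/6 each): chest 6 is the highest-numbered option available, probability 1; weight (1/6)·1 = 1/6 each.
If it is in chest 6 (prior 1/6): the guide opened chest 6, so this case is ruled out; weight (1/6)·0 = 0.
The weights sum to 5/6.
So P(the ruby in chest 5 | the guide opened chest 6) = (1/6) / (5/6) = 1/5.

1/5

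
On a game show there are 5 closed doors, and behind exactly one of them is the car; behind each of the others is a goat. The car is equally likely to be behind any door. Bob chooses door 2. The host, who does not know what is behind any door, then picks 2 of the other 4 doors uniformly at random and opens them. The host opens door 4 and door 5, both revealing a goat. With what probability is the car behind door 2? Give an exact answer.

1/3

Consider each possible location of the car in turn.
If it is behind any of doors 1, 2, and 3 (prior 1/5 each): the host picks exactly this set with probability 1/6 regardless, and none is the prize; weight (1/5)·(1/6) = 1/30 each.
If it is behind either of doors 4 and 5 (prior 1/5 each): that door was opened and seen not to hold the prize — ruled out; weight (1/5)·0 = 0 each.
The weights sum to 1/10.
So P(the car behind door 2 | the host opened door 4 and door 5) = (1/30) / (1/10) = 1/3.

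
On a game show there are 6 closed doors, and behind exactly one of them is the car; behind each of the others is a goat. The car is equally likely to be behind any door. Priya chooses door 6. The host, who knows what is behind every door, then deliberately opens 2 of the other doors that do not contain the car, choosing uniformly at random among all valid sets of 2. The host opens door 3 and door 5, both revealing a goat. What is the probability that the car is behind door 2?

5/18

Consider each possible location of the car in turn.
If it is behind any of doors 1, 2, and 4 (prior 1/6 each): the host has 6 equally likely choices, so probability 1/6; weight (1/6)·(1/6) = 1/36 each.
If it is behind either of doors 3 and 5 (prior 1/6 each): that door was opened and seen not to hold the prize — ruled out; weight (1/6)·0 = 0 each.
If it is behind door 6 (prior 1/6): the host has 10 equally likely choices, so probability 1/10; weight (1/6)·(1/10) = 1/60.
The weights sum to 1/10.
So P(the car behind door 2 | the host opened door 3 and door 5) = (1/36) / (1/10) = 5/18.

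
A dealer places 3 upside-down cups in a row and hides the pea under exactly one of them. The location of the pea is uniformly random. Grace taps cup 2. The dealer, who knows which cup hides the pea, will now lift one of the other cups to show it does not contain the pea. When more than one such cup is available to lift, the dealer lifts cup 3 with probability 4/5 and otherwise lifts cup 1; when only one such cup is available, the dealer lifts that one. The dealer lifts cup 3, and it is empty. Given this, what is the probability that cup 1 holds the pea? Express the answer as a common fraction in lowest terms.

5/9

Apply Bayes' rule, conditioning on where the pea actually is.
If it is under cup 1 (prior 1/3): only cup 3 is available, probability 1; weight (1/3)·1 = 1/3.
If it is under cup 2 (prior 1/3): cup 3 is available, opened with probability 4/5; weight (1/3)·(4/5) = 4/15.
If it is under cup 3 (prior 1/3): the dealer opened cup 3, so this case is ruled out; weight (1/3)·0 = 0.
The weights sum to 3/5.
So P(the pea under cup 1 | the dealer opened cup 3) = (1/3) / (3/5) = 5/9.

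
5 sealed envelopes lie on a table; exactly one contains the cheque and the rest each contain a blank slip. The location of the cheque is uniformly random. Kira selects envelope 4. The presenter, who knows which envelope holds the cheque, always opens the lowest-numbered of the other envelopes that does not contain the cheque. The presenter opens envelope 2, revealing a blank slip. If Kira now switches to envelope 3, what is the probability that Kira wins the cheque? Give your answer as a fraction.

0

Consider each possible location of the cheque in turn.
If it is in envelope 1 (prior 1/5): envelope 2 is the lowest-numbered option available, probability 1; weight (1/5)·1 = 1/5.
If it is in envelope 2 (prior 1/5): the presenter opened envelope 2, so this case is ruled out; weight (1/5)·0 = 0.
If it is in any of envelopes 3, 4, and 5 (prior 1/5 each): the presenter would have opened envelope 1 instead, probability 0; weight (1/5)·0 = 0 each.
The weights sum to 1/5.
So P(the cheque in envelope 3 | the presenter opened envelope 2) = 0 / (1/5) = 0.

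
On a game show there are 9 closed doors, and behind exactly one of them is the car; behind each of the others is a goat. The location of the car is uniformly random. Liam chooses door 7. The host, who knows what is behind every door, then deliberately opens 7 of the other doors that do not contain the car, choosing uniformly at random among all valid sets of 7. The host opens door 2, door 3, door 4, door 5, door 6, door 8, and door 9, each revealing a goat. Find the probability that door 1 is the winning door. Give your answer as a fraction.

Consider each possible location of the car in turn.
If it is behind door 1 (prior 1/9): the host has no choice, probability 1; weight (1/9)·1 = 1/9.
If it is behind any of doors 2, 3, 4, 5, 6, 8, and 9 (prior 1/9 each): that door was opened and seen not to hold the prize — ruled out; weight (1/9)·0 = 0 each.
If it is behind door 7 (prior 1/9): the host has 8 equally likely choices, so probability 1/8; weight (1/9)·(1/8) = 1/72.
The weights sum to 1/8.
So P(the car behind door 1 | the host opened door 2, door 3, door 4, door 5, door 6, door 8, and door 9) = (1/9) / (1/8) = 8/9.

8/9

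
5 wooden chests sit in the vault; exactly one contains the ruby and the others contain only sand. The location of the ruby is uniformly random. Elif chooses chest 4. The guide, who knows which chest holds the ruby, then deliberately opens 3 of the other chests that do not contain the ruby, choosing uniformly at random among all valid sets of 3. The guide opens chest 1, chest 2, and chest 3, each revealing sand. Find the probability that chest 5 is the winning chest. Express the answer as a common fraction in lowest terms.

4/5

Condition on the true location of the ruby.
If it is in any of chests 1, 2, and 3 (prior 1/5 each): that chest was opened and seen not to hold the prize — ruled out; weight (1/5)·0 = 0 each.
If it is in chest 4 (prior 1/5): the guide has 4 equally likely choices, so probability 1/4; weight (1/5)·(1/4) = 1/20.
If it is in chest 5 (prior 1/5): the guide has no choice, probability 1; weight (1/5)·1 = 1/5.
The weights sum to 1/4.
So P(the ruby in chest 5 | the guide opened chest 1, chest 2, and chest 3) = (1/5) / (1/4) = 4/5.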